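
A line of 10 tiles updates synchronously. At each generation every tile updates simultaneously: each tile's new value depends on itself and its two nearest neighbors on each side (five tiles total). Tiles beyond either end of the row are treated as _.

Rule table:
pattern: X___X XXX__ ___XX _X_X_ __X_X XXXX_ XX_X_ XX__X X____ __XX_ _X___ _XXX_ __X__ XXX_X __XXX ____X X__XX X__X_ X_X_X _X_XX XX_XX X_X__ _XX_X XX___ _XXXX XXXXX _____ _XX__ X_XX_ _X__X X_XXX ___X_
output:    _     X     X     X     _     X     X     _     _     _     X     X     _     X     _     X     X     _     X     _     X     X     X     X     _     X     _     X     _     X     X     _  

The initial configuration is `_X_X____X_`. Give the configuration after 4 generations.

__XXX_X__X
XX_XXXXX__
_XXX_XXXX_
X_XXXX_XXX

X_XXXX_XXX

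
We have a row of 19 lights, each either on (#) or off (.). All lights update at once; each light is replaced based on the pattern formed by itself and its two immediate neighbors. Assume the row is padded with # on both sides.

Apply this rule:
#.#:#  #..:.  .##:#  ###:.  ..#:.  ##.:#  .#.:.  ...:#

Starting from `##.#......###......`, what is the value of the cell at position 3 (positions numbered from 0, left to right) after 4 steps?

.

.##..####.#.#.####.
###..#..##.#.##..##
..#.....###.###..#.
....###.#.###.#...#
position 3 holds .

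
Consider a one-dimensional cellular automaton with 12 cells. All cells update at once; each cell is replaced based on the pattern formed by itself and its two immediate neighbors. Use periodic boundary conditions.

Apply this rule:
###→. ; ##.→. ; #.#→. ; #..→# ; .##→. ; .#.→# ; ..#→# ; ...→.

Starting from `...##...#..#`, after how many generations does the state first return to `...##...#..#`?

5

#.#..#.#####
..####......
.#....#.....
###..###....
...##...#..#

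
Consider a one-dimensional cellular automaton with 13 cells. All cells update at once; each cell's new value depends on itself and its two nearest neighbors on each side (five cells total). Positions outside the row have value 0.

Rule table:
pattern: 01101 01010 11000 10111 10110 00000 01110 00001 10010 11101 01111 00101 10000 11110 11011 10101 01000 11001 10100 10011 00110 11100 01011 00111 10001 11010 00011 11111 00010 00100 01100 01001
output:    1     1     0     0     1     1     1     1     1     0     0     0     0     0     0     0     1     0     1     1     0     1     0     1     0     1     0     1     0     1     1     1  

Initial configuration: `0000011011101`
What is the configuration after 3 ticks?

1110000010101

1111001001011
1001011110011
1110000010101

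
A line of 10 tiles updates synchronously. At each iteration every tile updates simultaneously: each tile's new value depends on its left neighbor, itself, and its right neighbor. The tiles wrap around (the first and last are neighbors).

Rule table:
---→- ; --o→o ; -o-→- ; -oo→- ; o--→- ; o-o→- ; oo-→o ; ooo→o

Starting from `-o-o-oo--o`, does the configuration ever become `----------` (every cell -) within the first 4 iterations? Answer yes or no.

------o-o-
-----o----
----o-----
---o------
iteration 4 is ---o------, still not uniform -

no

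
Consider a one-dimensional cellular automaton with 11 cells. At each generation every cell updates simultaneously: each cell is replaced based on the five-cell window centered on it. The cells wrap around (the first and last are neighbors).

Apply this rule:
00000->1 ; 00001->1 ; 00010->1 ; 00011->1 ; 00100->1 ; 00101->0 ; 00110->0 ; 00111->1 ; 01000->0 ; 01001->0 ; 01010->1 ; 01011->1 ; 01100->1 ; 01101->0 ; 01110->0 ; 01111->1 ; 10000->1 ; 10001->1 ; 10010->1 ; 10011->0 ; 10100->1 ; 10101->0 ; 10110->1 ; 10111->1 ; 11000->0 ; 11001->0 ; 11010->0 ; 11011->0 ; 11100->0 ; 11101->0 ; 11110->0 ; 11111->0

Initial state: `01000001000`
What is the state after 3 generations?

01101011101

11011111011
00011000011
01101011101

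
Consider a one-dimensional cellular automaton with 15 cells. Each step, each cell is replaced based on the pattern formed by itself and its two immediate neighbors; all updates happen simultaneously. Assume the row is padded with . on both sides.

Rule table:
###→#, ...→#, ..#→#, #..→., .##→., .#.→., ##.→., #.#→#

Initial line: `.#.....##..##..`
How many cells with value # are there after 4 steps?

#..####...#...#
..#.##..##..##.
##.#...#...#...
..#..##..##..##
count of #: 7

7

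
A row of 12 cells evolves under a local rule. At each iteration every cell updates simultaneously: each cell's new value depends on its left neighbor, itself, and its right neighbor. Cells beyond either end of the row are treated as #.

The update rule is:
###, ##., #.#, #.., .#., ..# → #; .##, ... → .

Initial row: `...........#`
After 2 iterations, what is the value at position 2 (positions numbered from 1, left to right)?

#

#.........#.
##.......###
position 2 holds #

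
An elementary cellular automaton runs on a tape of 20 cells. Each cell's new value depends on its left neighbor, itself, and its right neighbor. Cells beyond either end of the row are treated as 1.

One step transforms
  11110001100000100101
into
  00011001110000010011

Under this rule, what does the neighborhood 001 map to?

At position 6 the neighborhood is 001; the next row has 0 there.

0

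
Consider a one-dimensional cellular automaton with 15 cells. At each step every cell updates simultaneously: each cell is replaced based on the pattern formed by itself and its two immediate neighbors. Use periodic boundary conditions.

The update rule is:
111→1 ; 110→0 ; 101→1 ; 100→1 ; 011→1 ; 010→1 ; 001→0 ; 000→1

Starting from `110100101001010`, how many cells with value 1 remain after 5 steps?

12

step 1: 101110111101111
step 2: 011101111011111
step 3: 111011110111110
step 4: 110111101111101
step 5: 101111011111011
count of 1: 12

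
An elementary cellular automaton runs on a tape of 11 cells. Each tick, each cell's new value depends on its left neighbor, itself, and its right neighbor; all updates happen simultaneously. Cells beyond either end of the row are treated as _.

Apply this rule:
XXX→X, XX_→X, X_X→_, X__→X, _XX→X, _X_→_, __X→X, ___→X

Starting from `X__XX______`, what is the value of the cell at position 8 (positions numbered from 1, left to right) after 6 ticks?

_XXXXXXXXXX
XXXXXXXXXXX
XXXXXXXXXXX  (fixed point — unchanged through tick 6)
position 8 holds X

X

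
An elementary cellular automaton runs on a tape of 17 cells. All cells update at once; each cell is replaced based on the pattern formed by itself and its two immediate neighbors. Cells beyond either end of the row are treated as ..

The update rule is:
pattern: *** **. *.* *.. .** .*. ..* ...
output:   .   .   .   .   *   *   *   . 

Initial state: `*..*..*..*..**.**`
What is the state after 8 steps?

*.**.**.**.**..*.
*.*..*..*..*..**.
*.*.**.**.**.**..
*.*.*..*..*..*...
*.*.*.**.**.**...
*.*.*.*..*..*....
*.*.*.*.**.**....
*.*.*.*.*..*.....

*.*.*.*.*..*.....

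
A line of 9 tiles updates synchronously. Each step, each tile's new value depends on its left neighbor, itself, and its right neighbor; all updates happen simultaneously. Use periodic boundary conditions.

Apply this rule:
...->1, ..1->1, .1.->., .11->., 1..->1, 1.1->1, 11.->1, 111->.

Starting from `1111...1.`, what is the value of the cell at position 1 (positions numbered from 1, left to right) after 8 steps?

step 1: ...1111.1
step 2: 111...11.
step 3: ..1111.11
step 4: 11...11.1
step 5: .1111.11.
step 6: 1...11.11
step 7: 1111.11..
step 8: ...11.111
position 1 holds .

.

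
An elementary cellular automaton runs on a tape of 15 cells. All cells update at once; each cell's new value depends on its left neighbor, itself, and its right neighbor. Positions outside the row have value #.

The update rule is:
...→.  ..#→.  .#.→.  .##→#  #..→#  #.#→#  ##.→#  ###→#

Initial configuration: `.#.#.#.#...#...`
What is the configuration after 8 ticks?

########.#.####

tick 1: #.#.#.#.#...#..
tick 2: ##.#.#.#.#...#.
tick 3: ###.#.#.#.#...#
tick 4: ####.#.#.#.#..#
tick 5: #####.#.#.#.#.#
tick 6: ######.#.#.#.##
tick 7: #######.#.#.###
tick 8: ########.#.####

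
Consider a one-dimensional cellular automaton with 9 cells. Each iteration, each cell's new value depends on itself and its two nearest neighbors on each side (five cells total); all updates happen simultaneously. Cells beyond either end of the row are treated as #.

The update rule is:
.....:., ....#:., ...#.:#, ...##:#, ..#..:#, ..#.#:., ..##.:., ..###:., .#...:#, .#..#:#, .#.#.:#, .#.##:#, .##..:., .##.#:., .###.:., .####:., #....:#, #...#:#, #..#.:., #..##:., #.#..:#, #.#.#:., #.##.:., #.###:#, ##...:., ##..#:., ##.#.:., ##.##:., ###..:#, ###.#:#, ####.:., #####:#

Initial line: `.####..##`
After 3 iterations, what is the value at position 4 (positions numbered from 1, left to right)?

.

.#..#....
.##.###.#
....#.#.#
position 4 holds .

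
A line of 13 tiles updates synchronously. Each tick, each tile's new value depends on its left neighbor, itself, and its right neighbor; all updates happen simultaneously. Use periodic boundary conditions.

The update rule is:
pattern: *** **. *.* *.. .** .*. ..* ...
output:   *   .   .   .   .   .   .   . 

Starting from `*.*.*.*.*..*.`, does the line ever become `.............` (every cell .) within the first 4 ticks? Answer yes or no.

tick 1: .............
all cells are . at tick 1

yes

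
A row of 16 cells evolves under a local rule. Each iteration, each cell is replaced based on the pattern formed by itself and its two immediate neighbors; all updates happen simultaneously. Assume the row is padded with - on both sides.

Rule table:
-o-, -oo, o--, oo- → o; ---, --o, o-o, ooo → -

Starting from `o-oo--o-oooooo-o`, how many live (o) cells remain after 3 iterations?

o-ooo-o-o----o-o
o-o-o-o-oo---o-o
o-o-o-o-ooo--o-o
count of o: 9

9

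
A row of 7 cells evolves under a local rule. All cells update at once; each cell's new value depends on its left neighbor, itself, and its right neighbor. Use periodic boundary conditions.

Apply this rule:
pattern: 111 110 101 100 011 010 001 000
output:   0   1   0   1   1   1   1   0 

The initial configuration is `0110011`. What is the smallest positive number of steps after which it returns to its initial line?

3

0111111
0100001
0110011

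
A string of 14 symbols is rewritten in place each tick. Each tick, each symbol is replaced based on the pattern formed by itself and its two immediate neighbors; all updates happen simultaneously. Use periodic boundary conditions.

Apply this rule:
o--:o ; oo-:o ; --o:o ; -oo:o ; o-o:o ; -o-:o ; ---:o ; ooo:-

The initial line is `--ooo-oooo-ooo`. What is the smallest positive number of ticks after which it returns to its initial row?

2

ooo-ooo--ooo-o
--ooo-oooo-ooo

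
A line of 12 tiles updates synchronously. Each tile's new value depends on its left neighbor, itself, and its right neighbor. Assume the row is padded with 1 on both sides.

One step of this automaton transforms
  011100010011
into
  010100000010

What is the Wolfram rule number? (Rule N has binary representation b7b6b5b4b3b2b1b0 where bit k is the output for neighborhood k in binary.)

position 2: 111 → 0  (bit 7 = 0)
position 3: 110 → 1  (bit 6 = 1)
position 0: 101 → 0  (bit 5 = 0)
position 4: 100 → 0  (bit 4 = 0)
position 1: 011 → 1  (bit 3 = 1)
position 7: 010 → 0  (bit 2 = 0)
position 6: 001 → 0  (bit 1 = 0)
position 5: 000 → 0  (bit 0 = 0)
bits b7..b0 = 01001000 = 72

72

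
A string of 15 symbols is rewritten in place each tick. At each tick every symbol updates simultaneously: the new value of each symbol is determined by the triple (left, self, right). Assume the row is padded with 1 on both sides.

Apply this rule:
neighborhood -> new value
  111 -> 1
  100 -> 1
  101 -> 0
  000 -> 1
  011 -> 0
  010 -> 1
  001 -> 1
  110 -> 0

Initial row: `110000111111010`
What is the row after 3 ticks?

tick 1: 101111011110010
tick 2: 000110001101110
tick 3: 111001110000100

111001110000100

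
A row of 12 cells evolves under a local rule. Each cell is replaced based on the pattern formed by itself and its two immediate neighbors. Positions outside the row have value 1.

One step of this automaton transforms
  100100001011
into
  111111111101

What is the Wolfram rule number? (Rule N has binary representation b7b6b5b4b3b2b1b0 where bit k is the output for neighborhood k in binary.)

position 11: 111 → 1  (bit 7 = 1)
position 0: 110 → 1  (bit 6 = 1)
position 9: 101 → 1  (bit 5 = 1)
position 1: 100 → 1  (bit 4 = 1)
position 10: 011 → 0  (bit 3 = 0)
position 3: 010 → 1  (bit 2 = 1)
position 2: 001 → 1  (bit 1 = 1)
position 5: 000 → 1  (bit 0 = 1)
bits b7..b0 = 11110111 = 247

247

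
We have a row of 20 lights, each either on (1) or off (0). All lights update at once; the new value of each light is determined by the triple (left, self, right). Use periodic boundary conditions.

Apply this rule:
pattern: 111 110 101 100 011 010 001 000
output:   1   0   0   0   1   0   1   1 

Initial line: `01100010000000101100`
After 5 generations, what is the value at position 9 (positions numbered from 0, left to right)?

1

11001100111111001001
10011001111110010011
00110011111100100111
01100111111001001110
11001111110010011100
position 9 holds 1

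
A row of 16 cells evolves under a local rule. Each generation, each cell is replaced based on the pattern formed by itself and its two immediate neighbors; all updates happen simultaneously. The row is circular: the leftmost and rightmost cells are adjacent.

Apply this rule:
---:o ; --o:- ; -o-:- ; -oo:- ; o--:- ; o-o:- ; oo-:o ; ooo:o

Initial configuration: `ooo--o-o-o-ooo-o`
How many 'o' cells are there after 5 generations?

ooo---------oo--
-oo-ooooooo--o--
--o--oooooo----o
------ooooo-oo--
ooooo--oooo--o-o
count of o: 11

11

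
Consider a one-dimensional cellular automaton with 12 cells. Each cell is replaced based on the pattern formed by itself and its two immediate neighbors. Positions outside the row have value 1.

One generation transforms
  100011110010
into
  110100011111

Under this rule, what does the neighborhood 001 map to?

At position 3 the neighborhood is 001; the next row has 1 there.

1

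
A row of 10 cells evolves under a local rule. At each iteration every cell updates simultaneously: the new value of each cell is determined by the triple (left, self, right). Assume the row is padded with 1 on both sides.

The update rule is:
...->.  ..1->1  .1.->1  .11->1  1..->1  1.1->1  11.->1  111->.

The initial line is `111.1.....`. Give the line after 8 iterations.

1..11.11.1

..1111...1
111..11.11
..1111111.
111.....11
..11...11.
11111.1111
....111...
1..11.11.1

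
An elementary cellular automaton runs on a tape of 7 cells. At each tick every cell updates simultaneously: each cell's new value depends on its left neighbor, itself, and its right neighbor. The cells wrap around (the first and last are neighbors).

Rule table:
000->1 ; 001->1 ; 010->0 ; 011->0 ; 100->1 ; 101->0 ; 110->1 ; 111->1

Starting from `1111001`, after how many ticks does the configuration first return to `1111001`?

1111110
0111110
1011111
1001111
1110111
1110011
1111101
1111100
0111111
0011111
1101111
1100111
1111011
1111001

14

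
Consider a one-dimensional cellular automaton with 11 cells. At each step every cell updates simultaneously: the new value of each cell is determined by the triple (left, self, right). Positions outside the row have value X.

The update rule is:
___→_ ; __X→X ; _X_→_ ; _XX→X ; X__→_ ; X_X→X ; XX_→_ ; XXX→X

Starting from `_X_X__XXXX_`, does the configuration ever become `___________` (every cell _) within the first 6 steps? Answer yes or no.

no

step 1: X_X__XXXX_X
step 2: _X__XXXX_XX
step 3: X__XXXX_XXX
step 4: __XXXX_XXXX
step 5: _XXXX_XXXXX
step 6: XXXX_XXXXXX
step 6 is XXXX_XXXXXX, still not uniform _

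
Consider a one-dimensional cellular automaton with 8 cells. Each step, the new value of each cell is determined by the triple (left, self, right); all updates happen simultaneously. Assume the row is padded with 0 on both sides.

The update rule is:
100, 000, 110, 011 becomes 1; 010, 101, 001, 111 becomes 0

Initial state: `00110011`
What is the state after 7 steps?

step 1: 10111011
step 2: 00101011
step 3: 10000011
step 4: 01111011
step 5: 01001011
step 6: 00100011
step 7: 10011011

10011011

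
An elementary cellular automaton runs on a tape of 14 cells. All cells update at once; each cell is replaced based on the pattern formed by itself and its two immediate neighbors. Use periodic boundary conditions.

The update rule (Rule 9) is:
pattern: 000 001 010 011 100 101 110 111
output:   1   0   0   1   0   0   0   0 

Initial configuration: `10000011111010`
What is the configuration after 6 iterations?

11111010000011

00111010000000
10100000111111
00001110100000
11101000001111
00000011101000
11111010000011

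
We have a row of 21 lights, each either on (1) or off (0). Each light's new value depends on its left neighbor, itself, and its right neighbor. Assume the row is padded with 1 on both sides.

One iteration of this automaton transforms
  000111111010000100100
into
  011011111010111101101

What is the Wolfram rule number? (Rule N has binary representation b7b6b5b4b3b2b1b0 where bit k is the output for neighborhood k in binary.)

position 4: 111 → 1  (bit 7 = 1)
position 8: 110 → 1  (bit 6 = 1)
position 9: 101 → 0  (bit 5 = 0)
position 0: 100 → 0  (bit 4 = 0)
position 3: 011 → 0  (bit 3 = 0)
position 10: 010 → 1  (bit 2 = 1)
position 2: 001 → 1  (bit 1 = 1)
position 1: 000 → 1  (bit 0 = 1)
bits b7..b0 = 11000111 = 199

199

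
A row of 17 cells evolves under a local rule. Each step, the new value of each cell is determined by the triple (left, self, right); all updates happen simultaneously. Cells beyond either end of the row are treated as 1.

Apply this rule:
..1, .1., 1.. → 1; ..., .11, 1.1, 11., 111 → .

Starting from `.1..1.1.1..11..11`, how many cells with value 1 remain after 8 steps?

8

.1111.1.111..11..
......1....11..11
1....111..1..11..
.1..1...11111..11
.11111.1.....11..
.......11...1..11
1.....1..1.1111..
.1...11111.....11
count of 1: 8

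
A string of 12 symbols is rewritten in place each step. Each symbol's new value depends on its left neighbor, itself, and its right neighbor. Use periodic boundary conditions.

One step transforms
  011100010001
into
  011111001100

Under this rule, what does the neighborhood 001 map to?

0

At position 6 the neighborhood is 001; the next row has 0 there.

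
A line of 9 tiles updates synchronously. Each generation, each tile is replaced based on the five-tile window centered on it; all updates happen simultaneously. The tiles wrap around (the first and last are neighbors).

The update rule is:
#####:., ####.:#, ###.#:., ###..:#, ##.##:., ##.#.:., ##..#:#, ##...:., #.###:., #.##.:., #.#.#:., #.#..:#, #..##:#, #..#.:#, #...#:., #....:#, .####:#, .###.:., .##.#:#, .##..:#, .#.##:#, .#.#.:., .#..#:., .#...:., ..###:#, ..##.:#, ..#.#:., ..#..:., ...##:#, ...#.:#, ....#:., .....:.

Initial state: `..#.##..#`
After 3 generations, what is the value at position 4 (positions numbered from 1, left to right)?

.#.#.###.
#...#..##
#..#..##.
position 4 holds #

#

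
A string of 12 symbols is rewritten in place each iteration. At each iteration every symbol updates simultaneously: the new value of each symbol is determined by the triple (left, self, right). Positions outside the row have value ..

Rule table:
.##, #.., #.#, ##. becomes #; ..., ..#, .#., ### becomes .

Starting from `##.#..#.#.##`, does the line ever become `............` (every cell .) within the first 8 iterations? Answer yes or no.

no

###.#..#.###
#.##.#..##.#
.####.#.###.
.#..##.##.##
..#.########
...##......#
...###......
...#.##.....
iteration 8 is ...#.##....., still not uniform .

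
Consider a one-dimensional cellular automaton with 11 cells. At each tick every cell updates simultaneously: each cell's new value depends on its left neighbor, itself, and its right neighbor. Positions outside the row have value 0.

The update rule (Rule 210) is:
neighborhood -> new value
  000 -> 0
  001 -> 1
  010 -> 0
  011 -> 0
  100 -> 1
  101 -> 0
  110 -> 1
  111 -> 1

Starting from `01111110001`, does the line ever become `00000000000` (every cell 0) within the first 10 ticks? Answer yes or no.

no

10111111010
00011111001
00101111110
01000111111
10101011111
00000001111
00000010111
00000100011
00001010101
00010000000
tick 10 is 00010000000, still not uniform 0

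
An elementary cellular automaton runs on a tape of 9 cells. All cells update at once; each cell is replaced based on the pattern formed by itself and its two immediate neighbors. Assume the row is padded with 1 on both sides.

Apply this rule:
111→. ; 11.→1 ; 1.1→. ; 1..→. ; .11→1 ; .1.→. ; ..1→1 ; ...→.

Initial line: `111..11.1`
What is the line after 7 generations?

..1.111.1
.1..1.1.1
...1....1
..1....11
.1....11.
.....111.
....11.1.

....11.1.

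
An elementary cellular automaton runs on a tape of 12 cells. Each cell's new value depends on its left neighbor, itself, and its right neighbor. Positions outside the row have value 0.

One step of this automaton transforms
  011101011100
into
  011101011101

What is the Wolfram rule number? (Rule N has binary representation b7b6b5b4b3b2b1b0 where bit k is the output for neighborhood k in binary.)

205

position 2: 111 → 1  (bit 7 = 1)
position 3: 110 → 1  (bit 6 = 1)
position 4: 101 → 0  (bit 5 = 0)
position 10: 100 → 0  (bit 4 = 0)
position 1: 011 → 1  (bit 3 = 1)
position 5: 010 → 1  (bit 2 = 1)
position 0: 001 → 0  (bit 1 = 0)
position 11: 000 → 1  (bit 0 = 1)
bits b7..b0 = 11001101 = 205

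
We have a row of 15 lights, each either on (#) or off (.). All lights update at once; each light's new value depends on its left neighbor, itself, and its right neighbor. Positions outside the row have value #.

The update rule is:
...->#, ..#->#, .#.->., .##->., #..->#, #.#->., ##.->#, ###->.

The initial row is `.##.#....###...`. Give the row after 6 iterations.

.#....###......

..#..####..####
##.##...###....
.#..####..#####
..##...###.....
##.####..######
.#....###......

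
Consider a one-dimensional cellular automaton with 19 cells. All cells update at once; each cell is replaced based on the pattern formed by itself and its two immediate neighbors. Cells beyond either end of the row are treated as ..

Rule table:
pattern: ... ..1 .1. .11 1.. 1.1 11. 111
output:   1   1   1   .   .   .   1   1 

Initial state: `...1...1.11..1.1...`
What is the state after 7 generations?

1.11.1.1..1.11.1.11

1111.111..1.11.1.11
.111..11.11..1.1..1
1.11.1.1..1.11.1.11
1..1.1.1.11..1.1..1
1.11.1.1..1.11.1.11  (repeats generation 3; period 2)
generation 7: 1.11.1.1..1.11.1.11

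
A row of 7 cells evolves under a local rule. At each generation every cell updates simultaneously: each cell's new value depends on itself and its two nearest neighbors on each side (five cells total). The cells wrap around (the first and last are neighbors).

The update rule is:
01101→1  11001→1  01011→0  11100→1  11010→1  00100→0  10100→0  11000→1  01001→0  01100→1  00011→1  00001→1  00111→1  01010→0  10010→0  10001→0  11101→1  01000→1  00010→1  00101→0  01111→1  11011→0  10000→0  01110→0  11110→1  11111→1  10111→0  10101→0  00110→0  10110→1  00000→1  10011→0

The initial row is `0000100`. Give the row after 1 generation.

1111010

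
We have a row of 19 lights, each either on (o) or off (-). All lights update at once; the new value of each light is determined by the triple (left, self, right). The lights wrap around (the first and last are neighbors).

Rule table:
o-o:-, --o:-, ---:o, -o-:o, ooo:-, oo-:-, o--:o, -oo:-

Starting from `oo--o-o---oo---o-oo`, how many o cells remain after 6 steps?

9

step 1: --o-o-ooo---oo-o---
step 2: o-o-o----oo----oooo
step 3: --o-oooo---ooo-----
step 4: o-o-----oo----ooooo
step 5: --ooooo---ooo------
step 6: o------oo----oooooo
count of o: 9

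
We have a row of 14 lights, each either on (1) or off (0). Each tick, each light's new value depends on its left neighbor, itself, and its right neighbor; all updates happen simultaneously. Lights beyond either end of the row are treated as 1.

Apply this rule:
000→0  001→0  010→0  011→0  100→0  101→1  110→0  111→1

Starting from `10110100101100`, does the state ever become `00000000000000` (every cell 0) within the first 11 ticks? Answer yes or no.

01001000010000
10000000000000
00000000000000
all cells are 0 at tick 3

yes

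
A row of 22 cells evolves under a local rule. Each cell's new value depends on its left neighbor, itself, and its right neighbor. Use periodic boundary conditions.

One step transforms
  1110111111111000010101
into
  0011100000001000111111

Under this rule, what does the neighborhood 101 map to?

At position 3 the neighborhood is 101; the next row has 1 there.

1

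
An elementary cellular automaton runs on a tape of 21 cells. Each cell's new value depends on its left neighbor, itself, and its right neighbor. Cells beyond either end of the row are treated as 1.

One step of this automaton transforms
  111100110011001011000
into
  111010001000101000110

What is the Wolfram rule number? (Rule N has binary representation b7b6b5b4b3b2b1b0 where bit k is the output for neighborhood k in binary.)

position 0: 111 → 1  (bit 7 = 1)
position 3: 110 → 0  (bit 6 = 0)
position 15: 101 → 0  (bit 5 = 0)
position 4: 100 → 1  (bit 4 = 1)
position 6: 011 → 0  (bit 3 = 0)
position 14: 010 → 1  (bit 2 = 1)
position 5: 001 → 0  (bit 1 = 0)
position 19: 000 → 1  (bit 0 = 1)
bits b7..b0 = 10010101 = 149

149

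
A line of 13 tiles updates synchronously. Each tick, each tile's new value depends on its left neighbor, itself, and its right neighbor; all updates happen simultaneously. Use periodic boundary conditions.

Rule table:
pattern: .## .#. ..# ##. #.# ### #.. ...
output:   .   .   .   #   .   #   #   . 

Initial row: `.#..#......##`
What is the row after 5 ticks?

..#..#......#
#..#..#......
.#..#..#.....
..#..#..#....
...#..#..#...

...#..#..#...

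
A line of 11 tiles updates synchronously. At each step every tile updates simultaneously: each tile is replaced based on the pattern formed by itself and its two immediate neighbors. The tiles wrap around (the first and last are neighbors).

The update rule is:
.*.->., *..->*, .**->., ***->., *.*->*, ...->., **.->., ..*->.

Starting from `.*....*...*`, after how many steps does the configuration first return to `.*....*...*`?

step 1: *.*....*...
step 2: .*.*....*..
step 3: ..*.*....*.
step 4: ...*.*....*
step 5: *...*.*....
step 6: .*...*.*...
step 7: ..*...*.*..
step 8: ...*...*.*.
step 9: ....*...*.*
step 10: *....*...*.
step 11: .*....*...*

11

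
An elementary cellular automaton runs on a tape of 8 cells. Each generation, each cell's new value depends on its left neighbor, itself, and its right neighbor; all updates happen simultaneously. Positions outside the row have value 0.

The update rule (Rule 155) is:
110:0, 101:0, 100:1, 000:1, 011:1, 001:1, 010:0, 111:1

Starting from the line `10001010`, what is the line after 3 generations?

01110001
11101110
11001101

11001101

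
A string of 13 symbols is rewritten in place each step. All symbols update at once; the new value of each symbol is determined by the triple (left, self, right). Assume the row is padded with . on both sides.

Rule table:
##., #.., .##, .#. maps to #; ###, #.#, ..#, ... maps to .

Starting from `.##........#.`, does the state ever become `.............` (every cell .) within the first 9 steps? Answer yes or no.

step 1: .###.......##
step 2: .#.##......##
step 3: .#.###.....##
step 4: .#.#.##....##
step 5: .#.#.###...##
step 6: .#.#.#.##..##
step 7: .#.#.#.###.##
step 8: .#.#.#.#.#.##
step 9: .#.#.#.#.#.##
step 9 is .#.#.#.#.#.##, still not uniform .

no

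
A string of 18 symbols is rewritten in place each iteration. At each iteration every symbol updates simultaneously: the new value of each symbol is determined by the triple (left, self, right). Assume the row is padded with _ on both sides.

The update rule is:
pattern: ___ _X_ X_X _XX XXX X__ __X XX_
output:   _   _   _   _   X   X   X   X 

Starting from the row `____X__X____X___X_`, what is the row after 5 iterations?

_X_____X_XX_XX____

___X_XX_X__X_X_X_X
__X___X__XX_______
_X_X_X_XX_XX______
X_______X__XX_____
_X_____X_XX_XX____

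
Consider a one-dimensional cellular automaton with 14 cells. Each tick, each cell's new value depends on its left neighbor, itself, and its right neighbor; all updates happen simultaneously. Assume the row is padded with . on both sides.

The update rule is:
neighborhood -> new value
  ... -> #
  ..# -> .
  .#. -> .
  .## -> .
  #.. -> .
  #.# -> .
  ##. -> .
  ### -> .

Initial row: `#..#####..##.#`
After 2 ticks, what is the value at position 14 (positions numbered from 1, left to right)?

..............
##############
position 14 holds #

#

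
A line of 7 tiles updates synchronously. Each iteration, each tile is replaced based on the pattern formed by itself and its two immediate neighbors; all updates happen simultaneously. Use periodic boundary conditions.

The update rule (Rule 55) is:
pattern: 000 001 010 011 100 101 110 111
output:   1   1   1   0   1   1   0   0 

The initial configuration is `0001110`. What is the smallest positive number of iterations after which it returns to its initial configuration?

1110001
0001110

2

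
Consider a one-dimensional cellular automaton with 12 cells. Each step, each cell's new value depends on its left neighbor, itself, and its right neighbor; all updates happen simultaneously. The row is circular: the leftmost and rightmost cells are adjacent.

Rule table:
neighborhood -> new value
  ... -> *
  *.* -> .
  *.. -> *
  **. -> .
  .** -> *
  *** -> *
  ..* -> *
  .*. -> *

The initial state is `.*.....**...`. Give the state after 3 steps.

******.*****

********.***
*******..***
******.*****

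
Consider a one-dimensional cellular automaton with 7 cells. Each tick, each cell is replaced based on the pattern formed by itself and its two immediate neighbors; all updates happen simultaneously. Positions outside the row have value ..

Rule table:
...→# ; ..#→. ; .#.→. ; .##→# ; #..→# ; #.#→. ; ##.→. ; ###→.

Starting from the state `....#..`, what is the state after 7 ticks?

tick 1: ###..##
tick 2: #..#.#.
tick 3: .#....#
tick 4: ..###..
tick 5: #.#..##
tick 6: ...#.#.
tick 7: ##....#

##....#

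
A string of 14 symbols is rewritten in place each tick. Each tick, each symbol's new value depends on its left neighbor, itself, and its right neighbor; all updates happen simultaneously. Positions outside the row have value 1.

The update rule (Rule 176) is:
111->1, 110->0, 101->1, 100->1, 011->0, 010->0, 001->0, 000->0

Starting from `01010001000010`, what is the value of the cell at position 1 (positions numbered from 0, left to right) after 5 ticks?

0

10101000100001
01010100010000
10101010001000
01010101000100
10101010100010
position 1 holds 0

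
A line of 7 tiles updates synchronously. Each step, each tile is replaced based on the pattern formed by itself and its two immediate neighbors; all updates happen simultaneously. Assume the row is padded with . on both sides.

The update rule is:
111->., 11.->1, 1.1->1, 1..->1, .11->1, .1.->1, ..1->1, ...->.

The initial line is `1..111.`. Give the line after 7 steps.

1111..1

1111.11
1..1111
1111..1
1..1111  (repeats step 2; period 2)
step 7: 1111..1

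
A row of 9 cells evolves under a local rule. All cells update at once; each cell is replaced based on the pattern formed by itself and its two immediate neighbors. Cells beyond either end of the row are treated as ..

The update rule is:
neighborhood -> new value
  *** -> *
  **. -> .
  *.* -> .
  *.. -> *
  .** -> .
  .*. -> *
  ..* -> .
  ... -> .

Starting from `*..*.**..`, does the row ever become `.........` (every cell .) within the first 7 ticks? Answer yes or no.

tick 1: **.*...*.
tick 2: ...**..**
tick 3: .....*...
tick 4: .....**..
tick 5: .......*.
tick 6: .......**
tick 7: .........
all cells are . at tick 7

yes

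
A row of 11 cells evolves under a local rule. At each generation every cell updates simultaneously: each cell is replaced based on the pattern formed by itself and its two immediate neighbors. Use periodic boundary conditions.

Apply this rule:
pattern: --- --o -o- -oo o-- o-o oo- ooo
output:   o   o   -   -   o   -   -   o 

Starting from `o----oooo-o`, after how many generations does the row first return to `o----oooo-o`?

-oooo-oo---
o-oo----ooo
----oooo-oo
oooo-oo----
-oo----oooo
---oooo-oo-
ooo-oo----o
oo----oooo-
--oooo-oo--
oo-oo----oo
o----oooo-o

11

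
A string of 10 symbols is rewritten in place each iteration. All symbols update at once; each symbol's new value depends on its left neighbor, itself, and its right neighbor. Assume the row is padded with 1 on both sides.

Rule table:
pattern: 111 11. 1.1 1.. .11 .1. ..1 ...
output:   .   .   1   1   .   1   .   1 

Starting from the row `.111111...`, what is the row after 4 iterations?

.1111...1.

1......11.
.11111...1
1.....11..
.1111...1.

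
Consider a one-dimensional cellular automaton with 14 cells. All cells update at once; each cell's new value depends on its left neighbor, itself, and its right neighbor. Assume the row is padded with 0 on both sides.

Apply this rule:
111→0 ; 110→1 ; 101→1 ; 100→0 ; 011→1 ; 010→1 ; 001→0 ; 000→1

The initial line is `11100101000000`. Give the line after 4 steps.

10100111011111
11100101110001
10100111010101
11100101111111

11100101111111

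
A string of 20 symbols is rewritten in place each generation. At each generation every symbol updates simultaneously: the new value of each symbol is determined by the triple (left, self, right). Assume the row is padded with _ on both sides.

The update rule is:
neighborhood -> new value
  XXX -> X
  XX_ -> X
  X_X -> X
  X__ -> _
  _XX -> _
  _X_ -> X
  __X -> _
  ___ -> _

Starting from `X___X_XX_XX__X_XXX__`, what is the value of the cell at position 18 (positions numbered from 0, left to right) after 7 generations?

_

X___XX_XX_X__XX_XX__
X____XX_XXX___XX_X__
X_____XX_XX____XXX__
X______XX_X_____XX__
X_______XXX______X__
X________XX______X__
X_________X______X__
position 18 holds _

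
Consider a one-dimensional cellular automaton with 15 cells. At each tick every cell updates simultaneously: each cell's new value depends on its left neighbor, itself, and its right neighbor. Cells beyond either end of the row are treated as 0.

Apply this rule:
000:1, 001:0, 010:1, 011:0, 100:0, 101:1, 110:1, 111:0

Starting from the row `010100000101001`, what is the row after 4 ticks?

011101110111001
000110011001001
110010001001001
010010101001001

010010101001001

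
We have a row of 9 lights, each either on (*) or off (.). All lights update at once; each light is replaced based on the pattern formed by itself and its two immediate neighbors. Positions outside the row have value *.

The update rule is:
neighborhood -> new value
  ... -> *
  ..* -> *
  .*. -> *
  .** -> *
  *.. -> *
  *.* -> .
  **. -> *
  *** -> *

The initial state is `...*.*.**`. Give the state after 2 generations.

****.*.**

generation 1: ****.*.**
generation 2: ****.*.**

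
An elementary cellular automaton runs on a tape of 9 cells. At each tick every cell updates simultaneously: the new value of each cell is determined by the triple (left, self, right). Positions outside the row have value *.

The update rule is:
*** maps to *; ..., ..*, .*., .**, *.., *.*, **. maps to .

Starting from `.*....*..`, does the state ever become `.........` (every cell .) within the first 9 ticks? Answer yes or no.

yes

tick 1: .........
all cells are . at tick 1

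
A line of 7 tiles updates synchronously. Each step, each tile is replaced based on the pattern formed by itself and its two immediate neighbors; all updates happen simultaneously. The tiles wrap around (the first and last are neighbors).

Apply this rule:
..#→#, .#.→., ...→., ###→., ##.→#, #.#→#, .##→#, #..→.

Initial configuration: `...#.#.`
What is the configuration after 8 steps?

..#.#..

..#.#..
.#.#...
#.#....
.#....#
#....#.
....#.#
...#.#.  (repeats step 0; period 7)
step 8: ..#.#..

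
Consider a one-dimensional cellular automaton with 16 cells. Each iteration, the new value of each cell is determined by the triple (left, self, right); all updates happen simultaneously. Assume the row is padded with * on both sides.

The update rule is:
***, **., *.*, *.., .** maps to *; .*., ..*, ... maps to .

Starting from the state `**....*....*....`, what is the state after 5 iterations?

*******....*...*

***....*....*...
****....*....*..
*****....*....*.
******....*....*
*******....*...*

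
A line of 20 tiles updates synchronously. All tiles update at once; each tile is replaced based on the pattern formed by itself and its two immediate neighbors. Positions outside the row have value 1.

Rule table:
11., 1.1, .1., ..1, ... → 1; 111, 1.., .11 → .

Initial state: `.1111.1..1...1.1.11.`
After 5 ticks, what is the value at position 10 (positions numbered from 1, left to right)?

1...111.11.111111.11
1.11..11.11.....11..
11.1.1.11.1.1111.1.1
.111111.1111...1111.
1.....11...1.11...11
position 10 holds .

.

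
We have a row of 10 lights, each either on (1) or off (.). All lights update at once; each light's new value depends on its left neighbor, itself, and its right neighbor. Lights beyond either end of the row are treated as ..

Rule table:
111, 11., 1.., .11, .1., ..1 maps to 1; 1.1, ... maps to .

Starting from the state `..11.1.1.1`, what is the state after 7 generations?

generation 1: .111.1.1.1
generation 2: 1111.1.1.1
generation 3: 1111.1.1.1  (fixed point — unchanged through generation 7)

1111.1.1.1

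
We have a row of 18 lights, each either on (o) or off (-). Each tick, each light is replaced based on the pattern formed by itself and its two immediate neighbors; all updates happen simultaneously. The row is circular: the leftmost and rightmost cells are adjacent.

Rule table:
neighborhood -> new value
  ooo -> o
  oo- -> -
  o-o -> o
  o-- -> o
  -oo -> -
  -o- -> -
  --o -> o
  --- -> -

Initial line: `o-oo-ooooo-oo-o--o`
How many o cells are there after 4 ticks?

10

tick 1: -o--o-ooo-o--o-oo-
tick 2: o-oo-o-o-o-oo-o--o
tick 3: -o--o-o-o-o--o-oo-
tick 4: o-oo-o-o-o-oo-o--o
count of o: 10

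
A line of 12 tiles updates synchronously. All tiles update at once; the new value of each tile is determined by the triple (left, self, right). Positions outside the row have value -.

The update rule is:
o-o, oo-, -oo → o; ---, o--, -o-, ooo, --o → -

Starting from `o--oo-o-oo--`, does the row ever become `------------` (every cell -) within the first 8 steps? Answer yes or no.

step 1: ---ooo-ooo--
step 2: ---o-ooo-o--
step 3: ----oo-oo---
step 4: ----ooooo---
step 5: ----o---o---
step 6: ------------
all cells are - at step 6

yes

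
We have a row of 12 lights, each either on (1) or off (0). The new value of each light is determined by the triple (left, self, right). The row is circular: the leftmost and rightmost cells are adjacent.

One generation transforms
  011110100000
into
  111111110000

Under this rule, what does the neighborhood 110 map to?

At position 4 the neighborhood is 110; the next row has 1 there.

1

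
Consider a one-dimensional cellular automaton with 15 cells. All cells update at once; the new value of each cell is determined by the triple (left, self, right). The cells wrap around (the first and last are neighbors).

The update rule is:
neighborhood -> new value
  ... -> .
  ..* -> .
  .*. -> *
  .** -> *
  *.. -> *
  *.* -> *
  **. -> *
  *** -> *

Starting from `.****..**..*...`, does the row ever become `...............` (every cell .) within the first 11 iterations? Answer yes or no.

iteration 1: .*****.***.**..
iteration 2: .*************.
iteration 3: .**************
iteration 4: ***************
iteration 5: ***************  (fixed point — unchanged through iteration 11)
iteration 11 is ***************, still not uniform .

no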